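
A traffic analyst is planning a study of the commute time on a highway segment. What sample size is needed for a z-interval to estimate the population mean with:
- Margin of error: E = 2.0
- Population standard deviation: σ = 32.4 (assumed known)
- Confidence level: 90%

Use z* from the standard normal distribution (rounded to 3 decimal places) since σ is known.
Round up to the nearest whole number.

Using z* since population σ is known (z-interval formula).

For 90% confidence, z* = 1.645 (from standard normal table)

Sample size formula for z-interval: n = (z*σ/E)²

n = (1.645 × 32.4 / 2.0)²
  = (26.649000)²
  = 710.1692

Round up to the nearest whole number: n = 711

711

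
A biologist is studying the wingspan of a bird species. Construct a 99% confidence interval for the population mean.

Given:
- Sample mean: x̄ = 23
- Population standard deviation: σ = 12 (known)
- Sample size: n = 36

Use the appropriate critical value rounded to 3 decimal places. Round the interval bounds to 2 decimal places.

The population standard deviation σ is known, so use a z-interval (standard normal critical value).

For 99% confidence, z* = 2.576 (from standard normal table)

Standard error: SE = σ/√n = 12/√36 = 2.000000

Margin of error: E = z* × SE = 2.576 × 2.000000 = 5.1520

Z-interval: x̄ ± E = 23 ± 5.1520 = (17.8480, 28.1520)

Rounded to 2 decimal places:

(17.85, 28.15)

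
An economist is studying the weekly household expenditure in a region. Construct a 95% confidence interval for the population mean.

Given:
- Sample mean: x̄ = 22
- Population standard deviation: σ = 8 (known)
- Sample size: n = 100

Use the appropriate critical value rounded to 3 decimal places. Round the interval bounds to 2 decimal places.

The population standard deviation σ is known, so use a z-interval (standard normal critical value).

For 95% confidence, z* = 1.96 (from standard normal table)

Standard error: SE = σ/√n = 8/√100 = 0.800000

Margin of error: E = z* × SE = 1.96 × 0.800000 = 1.5680

Z-interval: x̄ ± E = 22 ± 1.5680 = (20.4320, 23.5680)

Rounded to 2 decimal places:

(20.43, 23.57)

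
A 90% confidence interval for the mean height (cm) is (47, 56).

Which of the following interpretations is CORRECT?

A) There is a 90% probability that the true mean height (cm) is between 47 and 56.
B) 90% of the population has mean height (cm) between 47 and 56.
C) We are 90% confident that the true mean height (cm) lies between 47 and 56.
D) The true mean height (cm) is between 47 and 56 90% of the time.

A confidence interval represents our confidence in the procedure, not a probability statement about the parameter.

Key concept: If we repeated this sampling process many times and computed a 90% CI each time, about 90% of those intervals would contain the true population parameter.

For this specific interval (47, 56):
- Midpoint (point estimate): 51.5
- Margin of error: 4.5

The correct interpretation is the one stating confidence that the true parameter lies in the interval — option C.

C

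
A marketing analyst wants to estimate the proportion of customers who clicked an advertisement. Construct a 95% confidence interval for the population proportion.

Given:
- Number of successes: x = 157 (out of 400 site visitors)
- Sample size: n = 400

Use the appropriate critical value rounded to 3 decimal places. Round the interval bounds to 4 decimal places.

Sample proportion: p̂ = 157/400 = 0.392500

Check conditions for normal approximation:
  np̂ = 157 ≥ 10 ✓
  n(1-p̂) = 243 ≥ 10 ✓

The sample is large enough, so use a z-interval (normal approximation) for the proportion.

For 95% confidence, z* = 1.96 (from standard normal table)

Standard error: SE = √(p̂(1-p̂)/n) = √(0.392500×0.607500/400) = 0.02441535

Margin of error: E = z* × SE = 1.96 × 0.02441535 = 0.047854

Z-interval: p̂ ± E = 0.392500 ± 0.047854 = (0.344646, 0.440354)

Rounded to 4 decimal places:

(0.3446, 0.4404)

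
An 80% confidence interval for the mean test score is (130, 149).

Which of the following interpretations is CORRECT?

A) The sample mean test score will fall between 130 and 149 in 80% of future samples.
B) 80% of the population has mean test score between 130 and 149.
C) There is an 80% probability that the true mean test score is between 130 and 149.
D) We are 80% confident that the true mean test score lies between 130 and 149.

A confidence interval represents our confidence in the procedure, not a probability statement about the parameter.

Key concept: If we repeated this sampling process many times and computed an 80% CI each time, about 80% of those intervals would contain the true population parameter.

For this specific interval (130, 149):
- Midpoint (point estimate): 139.5
- Margin of error: 9.5

The correct interpretation is the one stating confidence that the true parameter lies in the interval — option D.

D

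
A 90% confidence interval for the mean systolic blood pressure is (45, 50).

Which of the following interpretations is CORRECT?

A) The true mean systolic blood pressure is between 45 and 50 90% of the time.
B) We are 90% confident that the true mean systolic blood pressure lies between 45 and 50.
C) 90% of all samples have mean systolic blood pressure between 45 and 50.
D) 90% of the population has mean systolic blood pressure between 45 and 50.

A confidence interval represents our confidence in the procedure, not a probability statement about the parameter.

Key concept: If we repeated this sampling process many times and computed a 90% CI each time, about 90% of those intervals would contain the true population parameter.

For this specific interval (45, 50):
- Midpoint (point estimate): 47.5
- Margin of error: 2.5

The correct interpretation is the one stating confidence that the true parameter lies in the interval — option B.

B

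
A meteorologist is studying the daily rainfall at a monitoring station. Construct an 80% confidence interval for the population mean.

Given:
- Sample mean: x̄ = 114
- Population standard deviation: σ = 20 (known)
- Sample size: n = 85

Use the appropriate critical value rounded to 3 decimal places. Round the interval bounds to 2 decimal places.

The population standard deviation σ is known, so use a z-interval (standard normal critical value).

For 80% confidence, z* = 1.282 (from standard normal table)

Standard error: SE = σ/√n = 20/√85 = 2.169305

Margin of error: E = z* × SE = 1.282 × 2.169305 = 2.7810

Z-interval: x̄ ± E = 114 ± 2.7810 = (111.2190, 116.7810)

Rounded to 2 decimal places:

(111.22, 116.78)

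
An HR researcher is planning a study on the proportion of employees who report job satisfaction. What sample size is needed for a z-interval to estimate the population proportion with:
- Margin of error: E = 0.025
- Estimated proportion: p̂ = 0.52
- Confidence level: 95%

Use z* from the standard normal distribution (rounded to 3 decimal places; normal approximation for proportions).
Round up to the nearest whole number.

Using z* for proportion z-interval (normal approximation).

For 95% confidence, z* = 1.96 (from standard normal table)

Sample size formula for proportion z-interval: n = z*²p̂(1-p̂)/E²

n = 1.96² × 0.52 × 0.48 / 0.025²
  = 3.8416 × 0.2496 / 0.000625
  = 1534.1814

Round up to the nearest whole number: n = 1535

1535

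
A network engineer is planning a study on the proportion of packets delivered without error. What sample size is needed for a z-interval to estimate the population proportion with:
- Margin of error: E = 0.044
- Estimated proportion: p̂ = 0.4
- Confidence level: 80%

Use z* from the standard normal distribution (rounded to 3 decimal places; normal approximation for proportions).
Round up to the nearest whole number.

Using z* for proportion z-interval (normal approximation).

For 80% confidence, z* = 1.282 (from standard normal table)

Sample size formula for proportion z-interval: n = z*²p̂(1-p̂)/E²

n = 1.282² × 0.4 × 0.6 / 0.044²
  = 1.643524 × 0.24 / 0.001936
  = 203.7426

Round up to the nearest whole number: n = 204

204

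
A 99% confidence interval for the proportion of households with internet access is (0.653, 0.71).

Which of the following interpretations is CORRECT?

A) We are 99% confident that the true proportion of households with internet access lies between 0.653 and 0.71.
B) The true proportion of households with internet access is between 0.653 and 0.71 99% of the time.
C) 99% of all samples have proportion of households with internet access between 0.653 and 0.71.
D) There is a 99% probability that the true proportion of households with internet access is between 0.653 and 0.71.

A confidence interval represents our confidence in the procedure, not a probability statement about the parameter.

Key concept: If we repeated this sampling process many times and computed a 99% CI each time, about 99% of those intervals would contain the true population parameter.

For this specific interval (0.653, 0.71):
- Midpoint (point estimate): 0.6815
- Margin of error: 0.0285

The correct interpretation is the one stating confidence that the true parameter lies in the interval — option A.

A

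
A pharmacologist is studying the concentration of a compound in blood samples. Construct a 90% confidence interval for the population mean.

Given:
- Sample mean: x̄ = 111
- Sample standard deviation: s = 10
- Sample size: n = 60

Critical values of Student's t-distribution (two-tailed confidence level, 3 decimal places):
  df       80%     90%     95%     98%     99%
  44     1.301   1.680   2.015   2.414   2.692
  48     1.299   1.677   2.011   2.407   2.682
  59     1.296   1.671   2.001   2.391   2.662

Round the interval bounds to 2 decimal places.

The population standard deviation σ is unknown (only the sample standard deviation s is given), so use a t-interval with df = n - 1 = 60 - 1 = 59.

For 90% confidence with df = 59, t* = 1.671 (from t-table)

Standard error: SE = s/√n = 10/√60 = 1.290994

Margin of error: E = t* × SE = 1.671 × 1.290994 = 2.1573

T-interval: x̄ ± E = 111 ± 2.1573 = (108.8427, 113.1573)

Rounded to 2 decimal places:

(108.84, 113.16)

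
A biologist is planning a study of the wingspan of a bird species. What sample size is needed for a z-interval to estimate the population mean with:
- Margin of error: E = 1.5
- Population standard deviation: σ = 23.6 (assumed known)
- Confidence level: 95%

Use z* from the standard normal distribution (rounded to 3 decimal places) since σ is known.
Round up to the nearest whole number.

Using z* since population σ is known (z-interval formula).

For 95% confidence, z* = 1.96 (from standard normal table)

Sample size formula for z-interval: n = (z*σ/E)²

n = (1.96 × 23.6 / 1.5)²
  = (30.837333)²
  = 950.9411

Round up to the nearest whole number: n = 951

951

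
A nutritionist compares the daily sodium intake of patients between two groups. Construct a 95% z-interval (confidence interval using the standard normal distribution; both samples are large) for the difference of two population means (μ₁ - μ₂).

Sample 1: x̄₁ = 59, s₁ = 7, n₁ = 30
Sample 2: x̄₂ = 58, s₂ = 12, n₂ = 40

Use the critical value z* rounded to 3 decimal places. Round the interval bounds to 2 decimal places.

Both samples are large (n₁ = 30 ≥ 30, n₂ = 40 ≥ 30), so a z-interval for the difference of means applies.

Point estimate: x̄₁ - x̄₂ = 59 - 58 = 1

Standard error: SE = √(s₁²/n₁ + s₂²/n₂)
= √(7²/30 + 12²/40)
= √(1.633333 + 3.600000)
= 2.287648

For 95% confidence, z* = 1.96 (from standard normal table)
Margin of error: E = z* × SE = 1.96 × 2.287648 = 4.4838

Z-interval: (x̄₁ - x̄₂) ± E = 1 ± 4.4838 = (-3.4838, 5.4838)

Rounded to 2 decimal places:

(-3.48, 5.48)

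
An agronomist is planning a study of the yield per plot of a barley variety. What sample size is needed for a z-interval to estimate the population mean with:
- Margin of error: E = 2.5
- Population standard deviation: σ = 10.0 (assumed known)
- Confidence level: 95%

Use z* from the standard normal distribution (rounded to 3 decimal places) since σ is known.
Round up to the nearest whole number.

Using z* since population σ is known (z-interval formula).

For 95% confidence, z* = 1.96 (from standard normal table)

Sample size formula for z-interval: n = (z*σ/E)²

n = (1.96 × 10.0 / 2.5)²
  = (7.840000)²
  = 61.4656

Round up to the nearest whole number: n = 62

62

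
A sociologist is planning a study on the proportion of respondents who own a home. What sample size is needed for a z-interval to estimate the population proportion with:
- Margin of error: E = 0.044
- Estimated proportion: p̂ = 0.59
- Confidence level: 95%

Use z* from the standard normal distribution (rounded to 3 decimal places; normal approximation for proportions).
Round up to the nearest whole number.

Using z* for proportion z-interval (normal approximation).

For 95% confidence, z* = 1.96 (from standard normal table)

Sample size formula for proportion z-interval: n = z*²p̂(1-p̂)/E²

n = 1.96² × 0.59 × 0.41 / 0.044²
  = 3.8416 × 0.2419 / 0.001936
  = 480.0016

Round up to the nearest whole number: n = 481

481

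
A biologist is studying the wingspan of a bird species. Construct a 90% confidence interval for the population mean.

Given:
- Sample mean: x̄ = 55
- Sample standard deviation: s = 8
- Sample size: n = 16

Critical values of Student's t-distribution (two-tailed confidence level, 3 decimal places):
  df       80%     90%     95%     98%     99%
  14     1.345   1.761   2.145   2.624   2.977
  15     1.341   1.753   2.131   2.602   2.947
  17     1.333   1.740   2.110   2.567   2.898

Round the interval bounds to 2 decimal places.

The population standard deviation σ is unknown (only the sample standard deviation s is given), so use a t-interval with df = n - 1 = 16 - 1 = 15.

For 90% confidence with df = 15, t* = 1.753 (from t-table)

Standard error: SE = s/√n = 8/√16 = 2.000000

Margin of error: E = t* × SE = 1.753 × 2.000000 = 3.5060

T-interval: x̄ ± E = 55 ± 3.5060 = (51.4940, 58.5060)

Rounded to 2 decimal places:

(51.49, 58.51)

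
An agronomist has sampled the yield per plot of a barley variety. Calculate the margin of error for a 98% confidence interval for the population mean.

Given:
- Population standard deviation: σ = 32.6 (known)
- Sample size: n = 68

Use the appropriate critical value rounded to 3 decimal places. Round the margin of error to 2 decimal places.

The population standard deviation σ is known, so use the z-interval margin of error formula.

For 98% confidence, z* = 2.326 (from standard normal table)

Margin of error formula for z-interval: E = z* × σ/√n

E = 2.326 × 32.6/√68
  = 2.326 × 3.953331
  = 9.1954

Rounded to 2 decimal places:

9.20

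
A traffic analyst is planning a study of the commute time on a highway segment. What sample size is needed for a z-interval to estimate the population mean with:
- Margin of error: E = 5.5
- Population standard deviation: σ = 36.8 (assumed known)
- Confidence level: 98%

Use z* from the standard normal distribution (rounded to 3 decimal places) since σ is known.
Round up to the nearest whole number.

Using z* since population σ is known (z-interval formula).

For 98% confidence, z* = 2.326 (from standard normal table)

Sample size formula for z-interval: n = (z*σ/E)²

n = (2.326 × 36.8 / 5.5)²
  = (15.563055)²
  = 242.2087

Round up to the nearest whole number: n = 243

243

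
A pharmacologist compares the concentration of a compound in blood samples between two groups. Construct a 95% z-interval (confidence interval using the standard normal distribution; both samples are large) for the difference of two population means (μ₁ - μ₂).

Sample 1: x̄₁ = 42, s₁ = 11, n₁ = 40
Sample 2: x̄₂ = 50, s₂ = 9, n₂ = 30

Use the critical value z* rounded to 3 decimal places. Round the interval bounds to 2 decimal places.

Both samples are large (n₁ = 40 ≥ 30, n₂ = 30 ≥ 30), so a z-interval for the difference of means applies.

Point estimate: x̄₁ - x̄₂ = 42 - 50 = -8

Standard error: SE = √(s₁²/n₁ + s₂²/n₂)
= √(11²/40 + 9²/30)
= √(3.025000 + 2.700000)
= 2.392697

For 95% confidence, z* = 1.96 (from standard normal table)
Margin of error: E = z* × SE = 1.96 × 2.392697 = 4.6897

Z-interval: (x̄₁ - x̄₂) ± E = -8 ± 4.6897 = (-12.6897, -3.3103)

Rounded to 2 decimal places:

(-12.69, -3.31)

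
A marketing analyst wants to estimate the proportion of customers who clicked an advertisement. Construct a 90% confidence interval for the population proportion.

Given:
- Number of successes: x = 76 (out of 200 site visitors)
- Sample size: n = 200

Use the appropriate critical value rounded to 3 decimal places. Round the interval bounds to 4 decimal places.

Sample proportion: p̂ = 76/200 = 0.380000

Check conditions for normal approximation:
  np̂ = 76 ≥ 10 ✓
  n(1-p̂) = 124 ≥ 10 ✓

The sample is large enough, so use a z-interval (normal approximation) for the proportion.

For 90% confidence, z* = 1.645 (from standard normal table)

Standard error: SE = √(p̂(1-p̂)/n) = √(0.380000×0.620000/200) = 0.03432200

Margin of error: E = z* × SE = 1.645 × 0.03432200 = 0.056460

Z-interval: p̂ ± E = 0.380000 ± 0.056460 = (0.323540, 0.436460)

Rounded to 4 decimal places:

(0.3235, 0.4365)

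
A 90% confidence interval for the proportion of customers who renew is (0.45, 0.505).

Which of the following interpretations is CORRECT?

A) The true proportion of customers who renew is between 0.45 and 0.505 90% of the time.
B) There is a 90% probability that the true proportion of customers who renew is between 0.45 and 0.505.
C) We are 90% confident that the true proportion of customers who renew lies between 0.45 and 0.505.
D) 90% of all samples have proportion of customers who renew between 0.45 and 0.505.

A confidence interval represents our confidence in the procedure, not a probability statement about the parameter.

Key concept: If we repeated this sampling process many times and computed a 90% CI each time, about 90% of those intervals would contain the true population parameter.

For this specific interval (0.45, 0.505):
- Midpoint (point estimate): 0.4775
- Margin of error: 0.0275

The correct interpretation is the one stating confidence that the true parameter lies in the interval — option C.

C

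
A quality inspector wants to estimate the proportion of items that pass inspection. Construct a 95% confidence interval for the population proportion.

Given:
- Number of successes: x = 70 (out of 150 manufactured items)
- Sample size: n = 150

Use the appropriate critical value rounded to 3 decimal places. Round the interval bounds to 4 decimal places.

Sample proportion: p̂ = 70/150 = 0.466667

Check conditions for normal approximation:
  np̂ = 70 ≥ 10 ✓
  n(1-p̂) = 80 ≥ 10 ✓

The sample is large enough, so use a z-interval (normal approximation) for the proportion.

For 95% confidence, z* = 1.96 (from standard normal table)

Standard error: SE = √(p̂(1-p̂)/n) = √(0.466667×0.533333/150) = 0.04073401

Margin of error: E = z* × SE = 1.96 × 0.04073401 = 0.079839

Z-interval: p̂ ± E = 0.466667 ± 0.079839 = (0.386828, 0.546505)

Rounded to 4 decimal places:

(0.3868, 0.5465)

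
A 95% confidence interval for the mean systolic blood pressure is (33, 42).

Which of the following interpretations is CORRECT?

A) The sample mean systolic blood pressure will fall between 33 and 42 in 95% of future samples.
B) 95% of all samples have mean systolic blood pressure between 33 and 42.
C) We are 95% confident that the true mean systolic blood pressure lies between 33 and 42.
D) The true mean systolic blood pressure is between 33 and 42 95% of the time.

A confidence interval represents our confidence in the procedure, not a probability statement about the parameter.

Key concept: If we repeated this sampling process many times and computed a 95% CI each time, about 95% of those intervals would contain the true population parameter.

For this specific interval (33, 42):
- Midpoint (point estimate): 37.5
- Margin of error: 4.5

The correct interpretation is the one stating confidence that the true parameter lies in the interval — option C.

C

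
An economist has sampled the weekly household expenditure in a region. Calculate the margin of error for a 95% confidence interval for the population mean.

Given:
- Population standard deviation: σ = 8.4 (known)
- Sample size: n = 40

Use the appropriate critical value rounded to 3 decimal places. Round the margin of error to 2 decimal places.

The population standard deviation σ is known, so use the z-interval margin of error formula.

For 95% confidence, z* = 1.96 (from standard normal table)

Margin of error formula for z-interval: E = z* × σ/√n

E = 1.96 × 8.4/√40
  = 1.96 × 1.328157
  = 2.6032

Rounded to 2 decimal places:

2.60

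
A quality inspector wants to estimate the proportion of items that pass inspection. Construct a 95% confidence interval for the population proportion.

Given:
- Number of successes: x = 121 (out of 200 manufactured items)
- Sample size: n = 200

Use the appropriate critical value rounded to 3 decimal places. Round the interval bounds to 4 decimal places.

Sample proportion: p̂ = 121/200 = 0.605000

Check conditions for normal approximation:
  np̂ = 121 ≥ 10 ✓
  n(1-p̂) = 79 ≥ 10 ✓

The sample is large enough, so use a z-interval (normal approximation) for the proportion.

For 95% confidence, z* = 1.96 (from standard normal table)

Standard error: SE = √(p̂(1-p̂)/n) = √(0.605000×0.395000/200) = 0.03456696

Margin of error: E = z* × SE = 1.96 × 0.03456696 = 0.067751

Z-interval: p̂ ± E = 0.605000 ± 0.067751 = (0.537249, 0.672751)

Rounded to 4 decimal places:

(0.5372, 0.6728)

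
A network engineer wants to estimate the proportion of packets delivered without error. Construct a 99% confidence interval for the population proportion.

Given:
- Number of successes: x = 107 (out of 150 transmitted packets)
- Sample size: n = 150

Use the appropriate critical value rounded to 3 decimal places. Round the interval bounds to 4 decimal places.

Sample proportion: p̂ = 107/150 = 0.713333

Check conditions for normal approximation:
  np̂ = 107 ≥ 10 ✓
  n(1-p̂) = 43 ≥ 10 ✓

The sample is large enough, so use a z-interval (normal approximation) for the proportion.

For 99% confidence, z* = 2.576 (from standard normal table)

Standard error: SE = √(p̂(1-p̂)/n) = √(0.713333×0.286667/150) = 0.03692234

Margin of error: E = z* × SE = 2.576 × 0.03692234 = 0.095112

Z-interval: p̂ ± E = 0.713333 ± 0.095112 = (0.618221, 0.808445)

Rounded to 4 decimal places:

(0.6182, 0.8084)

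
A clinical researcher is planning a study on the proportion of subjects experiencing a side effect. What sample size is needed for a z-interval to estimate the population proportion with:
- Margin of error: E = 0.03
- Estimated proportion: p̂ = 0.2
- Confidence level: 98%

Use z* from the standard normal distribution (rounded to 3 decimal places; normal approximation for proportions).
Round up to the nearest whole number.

Using z* for proportion z-interval (normal approximation).

For 98% confidence, z* = 2.326 (from standard normal table)

Sample size formula for proportion z-interval: n = z*²p̂(1-p̂)/E²

n = 2.326² × 0.2 × 0.8 / 0.03²
  = 5.410276 × 0.16 / 0.0009
  = 961.8268

Round up to the nearest whole number: n = 962

962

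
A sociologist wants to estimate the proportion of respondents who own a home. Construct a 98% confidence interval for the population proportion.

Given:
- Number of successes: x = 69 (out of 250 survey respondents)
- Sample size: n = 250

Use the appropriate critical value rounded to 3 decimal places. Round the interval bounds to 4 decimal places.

Sample proportion: p̂ = 69/250 = 0.276000

Check conditions for normal approximation:
  np̂ = 69 ≥ 10 ✓
  n(1-p̂) = 181 ≥ 10 ✓

The sample is large enough, so use a z-interval (normal approximation) for the proportion.

For 98% confidence, z* = 2.326 (from standard normal table)

Standard error: SE = √(p̂(1-p̂)/n) = √(0.276000×0.724000/250) = 0.02827182

Margin of error: E = z* × SE = 2.326 × 0.02827182 = 0.065760

Z-interval: p̂ ± E = 0.276000 ± 0.065760 = (0.210240, 0.341760)

Rounded to 4 decimal places:

(0.2102, 0.3418)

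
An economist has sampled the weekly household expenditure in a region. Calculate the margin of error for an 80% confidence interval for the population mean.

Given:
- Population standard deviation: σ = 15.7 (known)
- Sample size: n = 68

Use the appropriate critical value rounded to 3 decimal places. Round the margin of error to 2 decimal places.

The population standard deviation σ is known, so use the z-interval margin of error formula.

For 80% confidence, z* = 1.282 (from standard normal table)

Margin of error formula for z-interval: E = z* × σ/√n

E = 1.282 × 15.7/√68
  = 1.282 × 1.903905
  = 2.4408

Rounded to 2 decimal places:

2.44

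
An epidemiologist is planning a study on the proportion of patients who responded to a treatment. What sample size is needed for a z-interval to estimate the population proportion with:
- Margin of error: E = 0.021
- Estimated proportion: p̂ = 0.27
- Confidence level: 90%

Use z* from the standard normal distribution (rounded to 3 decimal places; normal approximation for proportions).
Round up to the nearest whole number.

Using z* for proportion z-interval (normal approximation).

For 90% confidence, z* = 1.645 (from standard normal table)

Sample size formula for proportion z-interval: n = z*²p̂(1-p̂)/E²

n = 1.645² × 0.27 × 0.73 / 0.021²
  = 2.706025 × 0.1971 / 0.000441
  = 1209.4275

Round up to the nearest whole number: n = 1210

1210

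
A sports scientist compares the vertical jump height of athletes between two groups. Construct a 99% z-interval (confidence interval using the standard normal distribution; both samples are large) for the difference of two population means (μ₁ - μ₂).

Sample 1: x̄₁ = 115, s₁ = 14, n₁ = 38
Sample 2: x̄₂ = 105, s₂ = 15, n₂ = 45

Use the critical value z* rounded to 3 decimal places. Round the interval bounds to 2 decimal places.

Both samples are large (n₁ = 38 ≥ 30, n₂ = 45 ≥ 30), so a z-interval for the difference of means applies.

Point estimate: x̄₁ - x̄₂ = 115 - 105 = 10

Standard error: SE = √(s₁²/n₁ + s₂²/n₂)
= √(14²/38 + 15²/45)
= √(5.157895 + 5.000000)
= 3.187145

For 99% confidence, z* = 2.576 (from standard normal table)
Margin of error: E = z* × SE = 2.576 × 3.187145 = 8.2101

Z-interval: (x̄₁ - x̄₂) ± E = 10 ± 8.2101 = (1.7899, 18.2101)

Rounded to 2 decimal places:

(1.79, 18.21)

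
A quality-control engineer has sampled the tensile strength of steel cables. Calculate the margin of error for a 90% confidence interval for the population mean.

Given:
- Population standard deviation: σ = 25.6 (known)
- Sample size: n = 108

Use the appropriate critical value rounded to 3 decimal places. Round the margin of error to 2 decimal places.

The population standard deviation σ is known, so use the z-interval margin of error formula.

For 90% confidence, z* = 1.645 (from standard normal table)

Margin of error formula for z-interval: E = z* × σ/√n

E = 1.645 × 25.6/√108
  = 1.645 × 2.463361
  = 4.0522

Rounded to 2 decimal places:

4.05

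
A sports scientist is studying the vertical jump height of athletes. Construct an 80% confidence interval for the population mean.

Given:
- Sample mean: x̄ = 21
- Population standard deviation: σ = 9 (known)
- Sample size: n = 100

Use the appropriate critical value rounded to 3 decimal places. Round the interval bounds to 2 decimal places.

The population standard deviation σ is known, so use a z-interval (standard normal critical value).

For 80% confidence, z* = 1.282 (from standard normal table)

Standard error: SE = σ/√n = 9/√100 = 0.900000

Margin of error: E = z* × SE = 1.282 × 0.900000 = 1.1538

Z-interval: x̄ ± E = 21 ± 1.1538 = (19.8462, 22.1538)

Rounded to 2 decimal places:

(19.85, 22.15)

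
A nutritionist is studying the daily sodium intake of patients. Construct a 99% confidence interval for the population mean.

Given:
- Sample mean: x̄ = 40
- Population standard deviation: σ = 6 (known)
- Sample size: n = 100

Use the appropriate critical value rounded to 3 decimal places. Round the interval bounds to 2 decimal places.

The population standard deviation σ is known, so use a z-interval (standard normal critical value).

For 99% confidence, z* = 2.576 (from standard normal table)

Standard error: SE = σ/√n = 6/√100 = 0.600000

Margin of error: E = z* × SE = 2.576 × 0.600000 = 1.5456

Z-interval: x̄ ± E = 40 ± 1.5456 = (38.4544, 41.5456)

Rounded to 2 decimal places:

(38.45, 41.55)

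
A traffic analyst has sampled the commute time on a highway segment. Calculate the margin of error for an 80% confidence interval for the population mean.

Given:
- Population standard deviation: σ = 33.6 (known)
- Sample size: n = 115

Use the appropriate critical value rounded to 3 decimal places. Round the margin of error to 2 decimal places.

The population standard deviation σ is known, so use the z-interval margin of error formula.

For 80% confidence, z* = 1.282 (from standard normal table)

Margin of error formula for z-interval: E = z* × σ/√n

E = 1.282 × 33.6/√115
  = 1.282 × 3.133216
  = 4.0168

Rounded to 2 decimal places:

4.02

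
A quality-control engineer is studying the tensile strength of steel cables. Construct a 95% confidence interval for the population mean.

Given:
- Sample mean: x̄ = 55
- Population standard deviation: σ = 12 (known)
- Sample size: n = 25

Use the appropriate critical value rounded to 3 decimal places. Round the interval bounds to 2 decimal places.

The population standard deviation σ is known, so use a z-interval (standard normal critical value).

For 95% confidence, z* = 1.96 (from standard normal table)

Standard error: SE = σ/√n = 12/√25 = 2.400000

Margin of error: E = z* × SE = 1.96 × 2.400000 = 4.7040

Z-interval: x̄ ± E = 55 ± 4.7040 = (50.2960, 59.7040)

Rounded to 2 decimal places:

(50.30, 59.70)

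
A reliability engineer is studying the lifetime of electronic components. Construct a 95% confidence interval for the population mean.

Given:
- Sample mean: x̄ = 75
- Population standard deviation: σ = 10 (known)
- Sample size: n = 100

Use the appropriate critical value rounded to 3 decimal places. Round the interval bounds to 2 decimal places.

The population standard deviation σ is known, so use a z-interval (standard normal critical value).

For 95% confidence, z* = 1.96 (from standard normal table)

Standard error: SE = σ/√n = 10/√100 = 1.000000

Margin of error: E = z* × SE = 1.96 × 1.000000 = 1.9600

Z-interval: x̄ ± E = 75 ± 1.9600 = (73.0400, 76.9600)

Rounded to 2 decimal places:

(73.04, 76.96)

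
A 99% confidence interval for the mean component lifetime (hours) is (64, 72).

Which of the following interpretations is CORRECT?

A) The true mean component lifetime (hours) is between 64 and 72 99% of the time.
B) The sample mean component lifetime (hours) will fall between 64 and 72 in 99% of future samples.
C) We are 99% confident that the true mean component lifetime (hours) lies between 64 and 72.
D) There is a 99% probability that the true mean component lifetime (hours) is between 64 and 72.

A confidence interval represents our confidence in the procedure, not a probability statement about the parameter.

Key concept: If we repeated this sampling process many times and computed a 99% CI each time, about 99% of those intervals would contain the true population parameter.

For this specific interval (64, 72):
- Midpoint (point estimate): 68
- Margin of error: 4

The correct interpretation is the one stating confidence that the true parameter lies in the interval — option C.

C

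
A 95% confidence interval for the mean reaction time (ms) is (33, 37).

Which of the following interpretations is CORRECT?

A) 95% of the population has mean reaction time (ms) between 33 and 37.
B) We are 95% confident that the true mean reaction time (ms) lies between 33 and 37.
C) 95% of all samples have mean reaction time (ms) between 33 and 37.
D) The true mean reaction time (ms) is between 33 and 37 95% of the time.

A confidence interval represents our confidence in the procedure, not a probability statement about the parameter.

Key concept: If we repeated this sampling process many times and computed a 95% CI each time, about 95% of those intervals would contain the true population parameter.

For this specific interval (33, 37):
- Midpoint (point estimate): 35
- Margin of error: 2

The correct interpretation is the one stating confidence that the true parameter lies in the interval — option B.

B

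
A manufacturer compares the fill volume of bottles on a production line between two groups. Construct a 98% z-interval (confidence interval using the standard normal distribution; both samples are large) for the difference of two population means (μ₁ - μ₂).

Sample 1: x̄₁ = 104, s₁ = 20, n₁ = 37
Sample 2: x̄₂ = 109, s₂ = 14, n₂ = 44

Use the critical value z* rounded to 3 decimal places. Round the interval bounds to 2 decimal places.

Both samples are large (n₁ = 37 ≥ 30, n₂ = 44 ≥ 30), so a z-interval for the difference of means applies.

Point estimate: x̄₁ - x̄₂ = 104 - 109 = -5

Standard error: SE = √(s₁²/n₁ + s₂²/n₂)
= √(20²/37 + 14²/44)
= √(10.810811 + 4.454545)
= 3.907091

For 98% confidence, z* = 2.326 (from standard normal table)
Margin of error: E = z* × SE = 2.326 × 3.907091 = 9.0879

Z-interval: (x̄₁ - x̄₂) ± E = -5 ± 9.0879 = (-14.0879, 4.0879)

Rounded to 2 decimal places:

(-14.09, 4.09)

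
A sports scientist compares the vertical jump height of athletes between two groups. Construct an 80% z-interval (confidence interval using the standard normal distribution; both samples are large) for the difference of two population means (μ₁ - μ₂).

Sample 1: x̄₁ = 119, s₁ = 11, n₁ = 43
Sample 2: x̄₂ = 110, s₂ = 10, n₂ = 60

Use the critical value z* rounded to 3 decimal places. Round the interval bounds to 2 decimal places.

Both samples are large (n₁ = 43 ≥ 30, n₂ = 60 ≥ 30), so a z-interval for the difference of means applies.

Point estimate: x̄₁ - x̄₂ = 119 - 110 = 9

Standard error: SE = √(s₁²/n₁ + s₂²/n₂)
= √(11²/43 + 10²/60)
= √(2.813953 + 1.666667)
= 2.116748

For 80% confidence, z* = 1.282 (from standard normal table)
Margin of error: E = z* × SE = 1.282 × 2.116748 = 2.7137

Z-interval: (x̄₁ - x̄₂) ± E = 9 ± 2.7137 = (6.2863, 11.7137)

Rounded to 2 decimal places:

(6.29, 11.71)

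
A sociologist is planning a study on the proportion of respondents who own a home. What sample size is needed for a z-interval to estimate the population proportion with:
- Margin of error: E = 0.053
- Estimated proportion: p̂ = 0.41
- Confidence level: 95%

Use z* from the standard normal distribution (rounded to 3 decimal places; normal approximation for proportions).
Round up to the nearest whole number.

Using z* for proportion z-interval (normal approximation).

For 95% confidence, z* = 1.96 (from standard normal table)

Sample size formula for proportion z-interval: n = z*²p̂(1-p̂)/E²

n = 1.96² × 0.41 × 0.59 / 0.053²
  = 3.8416 × 0.2419 / 0.002809
  = 330.8234

Round up to the nearest whole number: n = 331

331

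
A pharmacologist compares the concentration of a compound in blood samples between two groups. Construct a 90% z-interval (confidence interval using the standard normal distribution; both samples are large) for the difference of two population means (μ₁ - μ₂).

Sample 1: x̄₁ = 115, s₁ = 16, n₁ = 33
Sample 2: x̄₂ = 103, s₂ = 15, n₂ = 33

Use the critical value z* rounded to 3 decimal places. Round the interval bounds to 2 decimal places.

Both samples are large (n₁ = 33 ≥ 30, n₂ = 33 ≥ 30), so a z-interval for the difference of means applies.

Point estimate: x̄₁ - x̄₂ = 115 - 103 = 12

Standard error: SE = √(s₁²/n₁ + s₂²/n₂)
= √(16²/33 + 15²/33)
= √(7.757576 + 6.818182)
= 3.817821

For 90% confidence, z* = 1.645 (from standard normal table)
Margin of error: E = z* × SE = 1.645 × 3.817821 = 6.2803

Z-interval: (x̄₁ - x̄₂) ± E = 12 ± 6.2803 = (5.7197, 18.2803)

Rounded to 2 decimal places:

(5.72, 18.28)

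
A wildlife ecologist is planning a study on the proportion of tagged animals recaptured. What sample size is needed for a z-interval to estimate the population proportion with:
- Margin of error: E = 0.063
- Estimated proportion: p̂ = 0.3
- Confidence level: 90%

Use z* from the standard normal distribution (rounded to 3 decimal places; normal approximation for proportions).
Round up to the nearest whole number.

Using z* for proportion z-interval (normal approximation).

For 90% confidence, z* = 1.645 (from standard normal table)

Sample size formula for proportion z-interval: n = z*²p̂(1-p̂)/E²

n = 1.645² × 0.3 × 0.7 / 0.063²
  = 2.706025 × 0.21 / 0.003969
  = 143.1759

Round up to the nearest whole number: n = 144

144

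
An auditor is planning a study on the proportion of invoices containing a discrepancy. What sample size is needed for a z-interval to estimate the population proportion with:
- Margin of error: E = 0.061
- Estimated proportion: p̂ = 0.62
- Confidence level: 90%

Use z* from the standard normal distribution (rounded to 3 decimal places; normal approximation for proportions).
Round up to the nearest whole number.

Using z* for proportion z-interval (normal approximation).

For 90% confidence, z* = 1.645 (from standard normal table)

Sample size formula for proportion z-interval: n = z*²p̂(1-p̂)/E²

n = 1.645² × 0.62 × 0.38 / 0.061²
  = 2.706025 × 0.2356 / 0.003721
  = 171.3355

Round up to the nearest whole number: n = 172

172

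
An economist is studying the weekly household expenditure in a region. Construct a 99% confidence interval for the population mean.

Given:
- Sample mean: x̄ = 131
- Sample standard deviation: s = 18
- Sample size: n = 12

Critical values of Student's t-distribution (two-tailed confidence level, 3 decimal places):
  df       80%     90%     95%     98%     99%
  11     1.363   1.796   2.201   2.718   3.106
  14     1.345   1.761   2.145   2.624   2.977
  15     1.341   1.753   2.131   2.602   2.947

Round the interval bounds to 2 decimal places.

The population standard deviation σ is unknown (only the sample standard deviation s is given), so use a t-interval with df = n - 1 = 12 - 1 = 11.

For 99% confidence with df = 11, t* = 3.106 (from t-table)

Standard error: SE = s/√n = 18/√12 = 5.196152

Margin of error: E = t* × SE = 3.106 × 5.196152 = 16.1392

T-interval: x̄ ± E = 131 ± 16.1392 = (114.8608, 147.1392)

Rounded to 2 decimal places:

(114.86, 147.14)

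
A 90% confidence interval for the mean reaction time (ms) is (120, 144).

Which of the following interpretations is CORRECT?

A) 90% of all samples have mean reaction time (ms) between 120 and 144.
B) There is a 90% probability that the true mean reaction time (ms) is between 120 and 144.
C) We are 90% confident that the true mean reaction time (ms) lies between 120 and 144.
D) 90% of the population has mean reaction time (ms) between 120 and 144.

A confidence interval represents our confidence in the procedure, not a probability statement about the parameter.

Key concept: If we repeated this sampling process many times and computed a 90% CI each time, about 90% of those intervals would contain the true population parameter.

For this specific interval (120, 144):
- Midpoint (point estimate): 132
- Margin of error: 12

The correct interpretation is the one stating confidence that the true parameter lies in the interval — option C.

C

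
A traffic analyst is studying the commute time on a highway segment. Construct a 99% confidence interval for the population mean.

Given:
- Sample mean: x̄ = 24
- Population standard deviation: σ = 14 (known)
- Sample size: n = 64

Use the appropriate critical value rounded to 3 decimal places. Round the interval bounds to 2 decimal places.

The population standard deviation σ is known, so use a z-interval (standard normal critical value).

For 99% confidence, z* = 2.576 (from standard normal table)

Standard error: SE = σ/√n = 14/√64 = 1.750000

Margin of error: E = z* × SE = 2.576 × 1.750000 = 4.5080

Z-interval: x̄ ± E = 24 ± 4.5080 = (19.4920, 28.5080)

Rounded to 2 decimal places:

(19.49, 28.51)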